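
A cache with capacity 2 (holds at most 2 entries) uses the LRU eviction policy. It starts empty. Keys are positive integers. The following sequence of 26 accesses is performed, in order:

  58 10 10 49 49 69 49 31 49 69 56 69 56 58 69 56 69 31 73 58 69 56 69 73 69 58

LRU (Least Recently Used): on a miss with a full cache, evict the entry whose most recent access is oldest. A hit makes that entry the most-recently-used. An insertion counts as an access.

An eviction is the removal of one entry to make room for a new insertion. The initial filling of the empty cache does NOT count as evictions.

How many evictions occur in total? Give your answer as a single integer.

LRU simulation (capacity=2):
  1. access 58: MISS. Cache (LRU->MRU): [58]
  2. access 10: MISS. Cache (LRU->MRU): [58 10]
  3. access 10: HIT. Cache (LRU->MRU): [58 10]
  4. access 49: MISS, evict 58. Cache (LRU->MRU): [10 49]
  5. access 49: HIT. Cache (LRU->MRU): [10 49]
  6. access 69: MISS, evict 10. Cache (LRU->MRU): [49 69]
  7. access 49: HIT. Cache (LRU->MRU): [69 49]
  8. access 31: MISS, evict 69. Cache (LRU->MRU): [49 31]
  9. access 49: HIT. Cache (LRU->MRU): [31 49]
  10. access 69: MISS, evict 31. Cache (LRU->MRU): [49 69]
  11. access 56: MISS, evict 49. Cache (LRU->MRU): [69 56]
  12. access 69: HIT. Cache (LRU->MRU): [56 69]
  13. access 56: HIT. Cache (LRU->MRU): [69 56]
  14. access 58: MISS, evict 69. Cache (LRU->MRU): [56 58]
  15. access 69: MISS, evict 56. Cache (LRU->MRU): [58 69]
  16. access 56: MISS, evict 58. Cache (LRU->MRU): [69 56]
  17. access 69: HIT. Cache (LRU->MRU): [56 69]
  18. access 31: MISS, evict 56. Cache (LRU->MRU): [69 31]
  19. access 73: MISS, evict 69. Cache (LRU->MRU): [31 73]
  20. access 58: MISS, evict 31. Cache (LRU->MRU): [73 58]
  21. access 69: MISS, evict 73. Cache (LRU->MRU): [58 69]
  22. access 56: MISS, evict 58. Cache (LRU->MRU): [69 56]
  23. access 69: HIT. Cache (LRU->MRU): [56 69]
  24. access 73: MISS, evict 56. Cache (LRU->MRU): [69 73]
  25. access 69: HIT. Cache (LRU->MRU): [73 69]
  26. access 58: MISS, evict 73. Cache (LRU->MRU): [69 58]
Total: 9 hits, 17 misses, 15 evictions

Answer: 15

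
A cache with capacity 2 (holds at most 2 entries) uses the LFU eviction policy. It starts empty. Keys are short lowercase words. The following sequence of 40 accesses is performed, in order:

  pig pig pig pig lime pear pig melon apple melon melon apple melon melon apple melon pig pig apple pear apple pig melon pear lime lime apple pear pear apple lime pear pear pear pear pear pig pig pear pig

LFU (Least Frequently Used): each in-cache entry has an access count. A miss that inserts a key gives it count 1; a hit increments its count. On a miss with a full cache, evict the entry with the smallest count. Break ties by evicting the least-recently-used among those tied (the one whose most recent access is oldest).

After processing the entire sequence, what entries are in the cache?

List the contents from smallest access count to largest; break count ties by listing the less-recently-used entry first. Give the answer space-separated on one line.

Answer: pear pig

Derivation:
LFU simulation (capacity=2):
  1. access pig: MISS. Cache: [pig(c=1)]
  2. access pig: HIT, count now 2. Cache: [pig(c=2)]
  3. access pig: HIT, count now 3. Cache: [pig(c=3)]
  4. access pig: HIT, count now 4. Cache: [pig(c=4)]
  5. access lime: MISS. Cache: [lime(c=1) pig(c=4)]
  6. access pear: MISS, evict lime(c=1). Cache: [pear(c=1) pig(c=4)]
  7. access pig: HIT, count now 5. Cache: [pear(c=1) pig(c=5)]
  8. access melon: MISS, evict pear(c=1). Cache: [melon(c=1) pig(c=5)]
  9. access apple: MISS, evict melon(c=1). Cache: [apple(c=1) pig(c=5)]
  10. access melon: MISS, evict apple(c=1). Cache: [melon(c=1) pig(c=5)]
  11. access melon: HIT, count now 2. Cache: [melon(c=2) pig(c=5)]
  12. access apple: MISS, evict melon(c=2). Cache: [apple(c=1) pig(c=5)]
  13. access melon: MISS, evict apple(c=1). Cache: [melon(c=1) pig(c=5)]
  14. access melon: HIT, count now 2. Cache: [melon(c=2) pig(c=5)]
  15. access apple: MISS, evict melon(c=2). Cache: [apple(c=1) pig(c=5)]
  16. access melon: MISS, evict apple(c=1). Cache: [melon(c=1) pig(c=5)]
  17. access pig: HIT, count now 6. Cache: [melon(c=1) pig(c=6)]
  18. access pig: HIT, count now 7. Cache: [melon(c=1) pig(c=7)]
  19. access apple: MISS, evict melon(c=1). Cache: [apple(c=1) pig(c=7)]
  20. access pear: MISS, evict apple(c=1). Cache: [pear(c=1) pig(c=7)]
  21. access apple: MISS, evict pear(c=1). Cache: [apple(c=1) pig(c=7)]
  22. access pig: HIT, count now 8. Cache: [apple(c=1) pig(c=8)]
  23. access melon: MISS, evict apple(c=1). Cache: [melon(c=1) pig(c=8)]
  24. access pear: MISS, evict melon(c=1). Cache: [pear(c=1) pig(c=8)]
  25. access lime: MISS, evict pear(c=1). Cache: [lime(c=1) pig(c=8)]
  26. access lime: HIT, count now 2. Cache: [lime(c=2) pig(c=8)]
  27. access apple: MISS, evict lime(c=2). Cache: [apple(c=1) pig(c=8)]
  28. access pear: MISS, evict apple(c=1). Cache: [pear(c=1) pig(c=8)]
  29. access pear: HIT, count now 2. Cache: [pear(c=2) pig(c=8)]
  30. access apple: MISS, evict pear(c=2). Cache: [apple(c=1) pig(c=8)]
  31. access lime: MISS, evict apple(c=1). Cache: [lime(c=1) pig(c=8)]
  32. access pear: MISS, evict lime(c=1). Cache: [pear(c=1) pig(c=8)]
  33. access pear: HIT, count now 2. Cache: [pear(c=2) pig(c=8)]
  34. access pear: HIT, count now 3. Cache: [pear(c=3) pig(c=8)]
  35. access pear: HIT, count now 4. Cache: [pear(c=4) pig(c=8)]
  36. access pear: HIT, count now 5. Cache: [pear(c=5) pig(c=8)]
  37. access pig: HIT, count now 9. Cache: [pear(c=5) pig(c=9)]
  38. access pig: HIT, count now 10. Cache: [pear(c=5) pig(c=10)]
  39. access pear: HIT, count now 6. Cache: [pear(c=6) pig(c=10)]
  40. access pig: HIT, count now 11. Cache: [pear(c=6) pig(c=11)]
Total: 19 hits, 21 misses, 19 evictions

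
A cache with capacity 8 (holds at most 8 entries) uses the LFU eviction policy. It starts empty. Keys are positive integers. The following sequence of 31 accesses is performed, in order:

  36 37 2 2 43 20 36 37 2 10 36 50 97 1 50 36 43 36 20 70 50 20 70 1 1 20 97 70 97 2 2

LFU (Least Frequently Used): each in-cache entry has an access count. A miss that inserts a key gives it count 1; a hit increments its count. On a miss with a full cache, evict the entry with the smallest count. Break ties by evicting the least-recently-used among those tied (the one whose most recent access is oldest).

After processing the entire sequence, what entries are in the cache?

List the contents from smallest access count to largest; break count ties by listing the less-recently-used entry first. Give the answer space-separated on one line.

LFU simulation (capacity=8):
  1. access 36: MISS. Cache: [36(c=1)]
  2. access 37: MISS. Cache: [36(c=1) 37(c=1)]
  3. access 2: MISS. Cache: [36(c=1) 37(c=1) 2(c=1)]
  4. access 2: HIT, count now 2. Cache: [36(c=1) 37(c=1) 2(c=2)]
  5. access 43: MISS. Cache: [36(c=1) 37(c=1) 43(c=1) 2(c=2)]
  6. access 20: MISS. Cache: [36(c=1) 37(c=1) 43(c=1) 20(c=1) 2(c=2)]
  7. access 36: HIT, count now 2. Cache: [37(c=1) 43(c=1) 20(c=1) 2(c=2) 36(c=2)]
  8. access 37: HIT, count now 2. Cache: [43(c=1) 20(c=1) 2(c=2) 36(c=2) 37(c=2)]
  9. access 2: HIT, count now 3. Cache: [43(c=1) 20(c=1) 36(c=2) 37(c=2) 2(c=3)]
  10. access 10: MISS. Cache: [43(c=1) 20(c=1) 10(c=1) 36(c=2) 37(c=2) 2(c=3)]
  11. access 36: HIT, count now 3. Cache: [43(c=1) 20(c=1) 10(c=1) 37(c=2) 2(c=3) 36(c=3)]
  12. access 50: MISS. Cache: [43(c=1) 20(c=1) 10(c=1) 50(c=1) 37(c=2) 2(c=3) 36(c=3)]
  13. access 97: MISS. Cache: [43(c=1) 20(c=1) 10(c=1) 50(c=1) 97(c=1) 37(c=2) 2(c=3) 36(c=3)]
  14. access 1: MISS, evict 43(c=1). Cache: [20(c=1) 10(c=1) 50(c=1) 97(c=1) 1(c=1) 37(c=2) 2(c=3) 36(c=3)]
  15. access 50: HIT, count now 2. Cache: [20(c=1) 10(c=1) 97(c=1) 1(c=1) 37(c=2) 50(c=2) 2(c=3) 36(c=3)]
  16. access 36: HIT, count now 4. Cache: [20(c=1) 10(c=1) 97(c=1) 1(c=1) 37(c=2) 50(c=2) 2(c=3) 36(c=4)]
  17. access 43: MISS, evict 20(c=1). Cache: [10(c=1) 97(c=1) 1(c=1) 43(c=1) 37(c=2) 50(c=2) 2(c=3) 36(c=4)]
  18. access 36: HIT, count now 5. Cache: [10(c=1) 97(c=1) 1(c=1) 43(c=1) 37(c=2) 50(c=2) 2(c=3) 36(c=5)]
  19. access 20: MISS, evict 10(c=1). Cache: [97(c=1) 1(c=1) 43(c=1) 20(c=1) 37(c=2) 50(c=2) 2(c=3) 36(c=5)]
  20. access 70: MISS, evict 97(c=1). Cache: [1(c=1) 43(c=1) 20(c=1) 70(c=1) 37(c=2) 50(c=2) 2(c=3) 36(c=5)]
  21. access 50: HIT, count now 3. Cache: [1(c=1) 43(c=1) 20(c=1) 70(c=1) 37(c=2) 2(c=3) 50(c=3) 36(c=5)]
  22. access 20: HIT, count now 2. Cache: [1(c=1) 43(c=1) 70(c=1) 37(c=2) 20(c=2) 2(c=3) 50(c=3) 36(c=5)]
  23. access 70: HIT, count now 2. Cache: [1(c=1) 43(c=1) 37(c=2) 20(c=2) 70(c=2) 2(c=3) 50(c=3) 36(c=5)]
  24. access 1: HIT, count now 2. Cache: [43(c=1) 37(c=2) 20(c=2) 70(c=2) 1(c=2) 2(c=3) 50(c=3) 36(c=5)]
  25. access 1: HIT, count now 3. Cache: [43(c=1) 37(c=2) 20(c=2) 70(c=2) 2(c=3) 50(c=3) 1(c=3) 36(c=5)]
  26. access 20: HIT, count now 3. Cache: [43(c=1) 37(c=2) 70(c=2) 2(c=3) 50(c=3) 1(c=3) 20(c=3) 36(c=5)]
  27. access 97: MISS, evict 43(c=1). Cache: [97(c=1) 37(c=2) 70(c=2) 2(c=3) 50(c=3) 1(c=3) 20(c=3) 36(c=5)]
  28. access 70: HIT, count now 3. Cache: [97(c=1) 37(c=2) 2(c=3) 50(c=3) 1(c=3) 20(c=3) 70(c=3) 36(c=5)]
  29. access 97: HIT, count now 2. Cache: [37(c=2) 97(c=2) 2(c=3) 50(c=3) 1(c=3) 20(c=3) 70(c=3) 36(c=5)]
  30. access 2: HIT, count now 4. Cache: [37(c=2) 97(c=2) 50(c=3) 1(c=3) 20(c=3) 70(c=3) 2(c=4) 36(c=5)]
  31. access 2: HIT, count now 5. Cache: [37(c=2) 97(c=2) 50(c=3) 1(c=3) 20(c=3) 70(c=3) 36(c=5) 2(c=5)]
Total: 18 hits, 13 misses, 5 evictions

Answer: 37 97 50 1 20 70 36 2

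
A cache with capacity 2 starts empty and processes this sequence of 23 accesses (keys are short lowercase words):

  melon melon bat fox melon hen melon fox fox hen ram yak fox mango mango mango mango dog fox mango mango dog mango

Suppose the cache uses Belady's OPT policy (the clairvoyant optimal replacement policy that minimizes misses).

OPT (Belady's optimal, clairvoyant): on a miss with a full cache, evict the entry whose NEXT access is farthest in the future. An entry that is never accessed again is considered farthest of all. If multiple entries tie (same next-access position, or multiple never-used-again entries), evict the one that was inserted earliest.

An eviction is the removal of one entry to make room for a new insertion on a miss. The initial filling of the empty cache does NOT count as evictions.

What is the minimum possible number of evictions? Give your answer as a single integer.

Answer: 8

Derivation:
OPT (Belady) simulation (capacity=2):
  1. access melon: MISS. Cache: [melon]
  2. access melon: HIT. Next use of melon: step 5. Cache: [melon]
  3. access bat: MISS. Cache: [melon bat]
  4. access fox: MISS, evict bat (next use: never). Cache: [melon fox]
  5. access melon: HIT. Next use of melon: step 7. Cache: [melon fox]
  6. access hen: MISS, evict fox (next use: step 8). Cache: [melon hen]
  7. access melon: HIT. Next use of melon: never. Cache: [melon hen]
  8. access fox: MISS, evict melon (next use: never). Cache: [hen fox]
  9. access fox: HIT. Next use of fox: step 13. Cache: [hen fox]
  10. access hen: HIT. Next use of hen: never. Cache: [hen fox]
  11. access ram: MISS, evict hen (next use: never). Cache: [fox ram]
  12. access yak: MISS, evict ram (next use: never). Cache: [fox yak]
  13. access fox: HIT. Next use of fox: step 19. Cache: [fox yak]
  14. access mango: MISS, evict yak (next use: never). Cache: [fox mango]
  15. access mango: HIT. Next use of mango: step 16. Cache: [fox mango]
  16. access mango: HIT. Next use of mango: step 17. Cache: [fox mango]
  17. access mango: HIT. Next use of mango: step 20. Cache: [fox mango]
  18. access dog: MISS, evict mango (next use: step 20). Cache: [fox dog]
  19. access fox: HIT. Next use of fox: never. Cache: [fox dog]
  20. access mango: MISS, evict fox (next use: never). Cache: [dog mango]
  21. access mango: HIT. Next use of mango: step 23. Cache: [dog mango]
  22. access dog: HIT. Next use of dog: never. Cache: [dog mango]
  23. access mango: HIT. Next use of mango: never. Cache: [dog mango]
Total: 13 hits, 10 misses, 8 evictions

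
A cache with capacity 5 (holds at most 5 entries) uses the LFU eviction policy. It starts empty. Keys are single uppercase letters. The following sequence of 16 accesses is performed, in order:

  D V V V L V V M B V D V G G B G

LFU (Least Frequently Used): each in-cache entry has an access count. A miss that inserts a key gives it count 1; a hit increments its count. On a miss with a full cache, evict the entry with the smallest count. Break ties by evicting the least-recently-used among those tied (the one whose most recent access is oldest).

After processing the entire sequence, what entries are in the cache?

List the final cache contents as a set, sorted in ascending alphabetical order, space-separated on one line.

LFU simulation (capacity=5):
  1. access D: MISS. Cache: [D(c=1)]
  2. access V: MISS. Cache: [D(c=1) V(c=1)]
  3. access V: HIT, count now 2. Cache: [D(c=1) V(c=2)]
  4. access V: HIT, count now 3. Cache: [D(c=1) V(c=3)]
  5. access L: MISS. Cache: [D(c=1) L(c=1) V(c=3)]
  6. access V: HIT, count now 4. Cache: [D(c=1) L(c=1) V(c=4)]
  7. access V: HIT, count now 5. Cache: [D(c=1) L(c=1) V(c=5)]
  8. access M: MISS. Cache: [D(c=1) L(c=1) M(c=1) V(c=5)]
  9. access B: MISS. Cache: [D(c=1) L(c=1) M(c=1) B(c=1) V(c=5)]
  10. access V: HIT, count now 6. Cache: [D(c=1) L(c=1) M(c=1) B(c=1) V(c=6)]
  11. access D: HIT, count now 2. Cache: [L(c=1) M(c=1) B(c=1) D(c=2) V(c=6)]
  12. access V: HIT, count now 7. Cache: [L(c=1) M(c=1) B(c=1) D(c=2) V(c=7)]
  13. access G: MISS, evict L(c=1). Cache: [M(c=1) B(c=1) G(c=1) D(c=2) V(c=7)]
  14. access G: HIT, count now 2. Cache: [M(c=1) B(c=1) D(c=2) G(c=2) V(c=7)]
  15. access B: HIT, count now 2. Cache: [M(c=1) D(c=2) G(c=2) B(c=2) V(c=7)]
  16. access G: HIT, count now 3. Cache: [M(c=1) D(c=2) B(c=2) G(c=3) V(c=7)]
Total: 10 hits, 6 misses, 1 evictions

Answer: B D G M V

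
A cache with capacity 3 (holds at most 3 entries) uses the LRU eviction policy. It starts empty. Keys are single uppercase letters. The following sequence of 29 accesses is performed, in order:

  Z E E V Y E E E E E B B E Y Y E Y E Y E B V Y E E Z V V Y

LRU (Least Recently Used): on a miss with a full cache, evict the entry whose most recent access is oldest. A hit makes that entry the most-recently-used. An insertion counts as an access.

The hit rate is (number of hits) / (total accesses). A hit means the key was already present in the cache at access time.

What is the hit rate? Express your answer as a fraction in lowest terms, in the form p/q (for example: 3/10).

Answer: 18/29

Derivation:
LRU simulation (capacity=3):
  1. access Z: MISS. Cache (LRU->MRU): [Z]
  2. access E: MISS. Cache (LRU->MRU): [Z E]
  3. access E: HIT. Cache (LRU->MRU): [Z E]
  4. access V: MISS. Cache (LRU->MRU): [Z E V]
  5. access Y: MISS, evict Z. Cache (LRU->MRU): [E V Y]
  6. access E: HIT. Cache (LRU->MRU): [V Y E]
  7. access E: HIT. Cache (LRU->MRU): [V Y E]
  8. access E: HIT. Cache (LRU->MRU): [V Y E]
  9. access E: HIT. Cache (LRU->MRU): [V Y E]
  10. access E: HIT. Cache (LRU->MRU): [V Y E]
  11. access B: MISS, evict V. Cache (LRU->MRU): [Y E B]
  12. access B: HIT. Cache (LRU->MRU): [Y E B]
  13. access E: HIT. Cache (LRU->MRU): [Y B E]
  14. access Y: HIT. Cache (LRU->MRU): [B E Y]
  15. access Y: HIT. Cache (LRU->MRU): [B E Y]
  16. access E: HIT. Cache (LRU->MRU): [B Y E]
  17. access Y: HIT. Cache (LRU->MRU): [B E Y]
  18. access E: HIT. Cache (LRU->MRU): [B Y E]
  19. access Y: HIT. Cache (LRU->MRU): [B E Y]
  20. access E: HIT. Cache (LRU->MRU): [B Y E]
  21. access B: HIT. Cache (LRU->MRU): [Y E B]
  22. access V: MISS, evict Y. Cache (LRU->MRU): [E B V]
  23. access Y: MISS, evict E. Cache (LRU->MRU): [B V Y]
  24. access E: MISS, evict B. Cache (LRU->MRU): [V Y E]
  25. access E: HIT. Cache (LRU->MRU): [V Y E]
  26. access Z: MISS, evict V. Cache (LRU->MRU): [Y E Z]
  27. access V: MISS, evict Y. Cache (LRU->MRU): [E Z V]
  28. access V: HIT. Cache (LRU->MRU): [E Z V]
  29. access Y: MISS, evict E. Cache (LRU->MRU): [Z V Y]
Total: 18 hits, 11 misses, 8 evictions

Hit rate = 18/29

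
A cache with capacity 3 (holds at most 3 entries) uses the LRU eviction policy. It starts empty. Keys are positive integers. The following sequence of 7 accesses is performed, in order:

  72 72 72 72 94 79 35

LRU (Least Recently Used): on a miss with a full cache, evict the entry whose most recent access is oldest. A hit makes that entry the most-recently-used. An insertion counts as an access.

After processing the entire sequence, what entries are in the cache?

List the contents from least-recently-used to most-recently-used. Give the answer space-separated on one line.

LRU simulation (capacity=3):
  1. access 72: MISS. Cache (LRU->MRU): [72]
  2. access 72: HIT. Cache (LRU->MRU): [72]
  3. access 72: HIT. Cache (LRU->MRU): [72]
  4. access 72: HIT. Cache (LRU->MRU): [72]
  5. access 94: MISS. Cache (LRU->MRU): [72 94]
  6. access 79: MISS. Cache (LRU->MRU): [72 94 79]
  7. access 35: MISS, evict 72. Cache (LRU->MRU): [94 79 35]
Total: 3 hits, 4 misses, 1 evictions

Answer: 94 79 35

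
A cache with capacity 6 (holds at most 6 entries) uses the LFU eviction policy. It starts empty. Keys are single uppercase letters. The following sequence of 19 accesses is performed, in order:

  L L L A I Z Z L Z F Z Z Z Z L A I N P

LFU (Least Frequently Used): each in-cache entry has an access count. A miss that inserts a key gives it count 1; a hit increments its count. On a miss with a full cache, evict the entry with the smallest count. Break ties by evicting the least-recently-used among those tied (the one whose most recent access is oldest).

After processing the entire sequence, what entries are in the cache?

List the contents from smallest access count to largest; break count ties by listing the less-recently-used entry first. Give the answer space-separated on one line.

LFU simulation (capacity=6):
  1. access L: MISS. Cache: [L(c=1)]
  2. access L: HIT, count now 2. Cache: [L(c=2)]
  3. access L: HIT, count now 3. Cache: [L(c=3)]
  4. access A: MISS. Cache: [A(c=1) L(c=3)]
  5. access I: MISS. Cache: [A(c=1) I(c=1) L(c=3)]
  6. access Z: MISS. Cache: [A(c=1) I(c=1) Z(c=1) L(c=3)]
  7. access Z: HIT, count now 2. Cache: [A(c=1) I(c=1) Z(c=2) L(c=3)]
  8. access L: HIT, count now 4. Cache: [A(c=1) I(c=1) Z(c=2) L(c=4)]
  9. access Z: HIT, count now 3. Cache: [A(c=1) I(c=1) Z(c=3) L(c=4)]
  10. access F: MISS. Cache: [A(c=1) I(c=1) F(c=1) Z(c=3) L(c=4)]
  11. access Z: HIT, count now 4. Cache: [A(c=1) I(c=1) F(c=1) L(c=4) Z(c=4)]
  12. access Z: HIT, count now 5. Cache: [A(c=1) I(c=1) F(c=1) L(c=4) Z(c=5)]
  13. access Z: HIT, count now 6. Cache: [A(c=1) I(c=1) F(c=1) L(c=4) Z(c=6)]
  14. access Z: HIT, count now 7. Cache: [A(c=1) I(c=1) F(c=1) L(c=4) Z(c=7)]
  15. access L: HIT, count now 5. Cache: [A(c=1) I(c=1) F(c=1) L(c=5) Z(c=7)]
  16. access A: HIT, count now 2. Cache: [I(c=1) F(c=1) A(c=2) L(c=5) Z(c=7)]
  17. access I: HIT, count now 2. Cache: [F(c=1) A(c=2) I(c=2) L(c=5) Z(c=7)]
  18. access N: MISS. Cache: [F(c=1) N(c=1) A(c=2) I(c=2) L(c=5) Z(c=7)]
  19. access P: MISS, evict F(c=1). Cache: [N(c=1) P(c=1) A(c=2) I(c=2) L(c=5) Z(c=7)]
Total: 12 hits, 7 misses, 1 evictions

Answer: N P A I L Z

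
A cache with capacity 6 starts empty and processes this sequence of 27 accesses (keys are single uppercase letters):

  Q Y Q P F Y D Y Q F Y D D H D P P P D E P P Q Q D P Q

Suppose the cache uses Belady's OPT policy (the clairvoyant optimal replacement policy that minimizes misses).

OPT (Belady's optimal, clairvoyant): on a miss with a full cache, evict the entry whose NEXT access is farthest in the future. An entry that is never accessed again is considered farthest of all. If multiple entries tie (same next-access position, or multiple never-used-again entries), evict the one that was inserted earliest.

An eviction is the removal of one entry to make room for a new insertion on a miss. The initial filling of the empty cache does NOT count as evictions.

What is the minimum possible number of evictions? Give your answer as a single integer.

OPT (Belady) simulation (capacity=6):
  1. access Q: MISS. Cache: [Q]
  2. access Y: MISS. Cache: [Q Y]
  3. access Q: HIT. Next use of Q: step 9. Cache: [Q Y]
  4. access P: MISS. Cache: [Q Y P]
  5. access F: MISS. Cache: [Q Y P F]
  6. access Y: HIT. Next use of Y: step 8. Cache: [Q Y P F]
  7. access D: MISS. Cache: [Q Y P F D]
  8. access Y: HIT. Next use of Y: step 11. Cache: [Q Y P F D]
  9. access Q: HIT. Next use of Q: step 23. Cache: [Q Y P F D]
  10. access F: HIT. Next use of F: never. Cache: [Q Y P F D]
  11. access Y: HIT. Next use of Y: never. Cache: [Q Y P F D]
  12. access D: HIT. Next use of D: step 13. Cache: [Q Y P F D]
  13. access D: HIT. Next use of D: step 15. Cache: [Q Y P F D]
  14. access H: MISS. Cache: [Q Y P F D H]
  15. access D: HIT. Next use of D: step 19. Cache: [Q Y P F D H]
  16. access P: HIT. Next use of P: step 17. Cache: [Q Y P F D H]
  17. access P: HIT. Next use of P: step 18. Cache: [Q Y P F D H]
  18. access P: HIT. Next use of P: step 21. Cache: [Q Y P F D H]
  19. access D: HIT. Next use of D: step 25. Cache: [Q Y P F D H]
  20. access E: MISS, evict Y (next use: never). Cache: [Q P F D H E]
  21. access P: HIT. Next use of P: step 22. Cache: [Q P F D H E]
  22. access P: HIT. Next use of P: step 26. Cache: [Q P F D H E]
  23. access Q: HIT. Next use of Q: step 24. Cache: [Q P F D H E]
  24. access Q: HIT. Next use of Q: step 27. Cache: [Q P F D H E]
  25. access D: HIT. Next use of D: never. Cache: [Q P F D H E]
  26. access P: HIT. Next use of P: never. Cache: [Q P F D H E]
  27. access Q: HIT. Next use of Q: never. Cache: [Q P F D H E]
Total: 20 hits, 7 misses, 1 evictions

Answer: 1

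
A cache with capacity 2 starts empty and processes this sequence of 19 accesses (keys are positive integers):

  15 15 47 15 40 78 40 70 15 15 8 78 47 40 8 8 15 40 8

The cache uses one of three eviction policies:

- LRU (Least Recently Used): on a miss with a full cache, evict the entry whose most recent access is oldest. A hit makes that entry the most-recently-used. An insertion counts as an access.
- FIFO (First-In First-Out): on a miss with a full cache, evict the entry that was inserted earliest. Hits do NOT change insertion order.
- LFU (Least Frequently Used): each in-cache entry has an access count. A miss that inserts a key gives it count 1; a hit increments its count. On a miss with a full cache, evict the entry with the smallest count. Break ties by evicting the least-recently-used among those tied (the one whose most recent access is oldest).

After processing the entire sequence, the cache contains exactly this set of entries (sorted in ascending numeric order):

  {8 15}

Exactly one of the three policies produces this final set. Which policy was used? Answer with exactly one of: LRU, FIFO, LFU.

Simulating under each policy and comparing final sets:
  LRU: final set = {8 40} -> differs
  FIFO: final set = {8 40} -> differs
  LFU: final set = {8 15} -> MATCHES target
Only LFU produces the target set.

Answer: LFU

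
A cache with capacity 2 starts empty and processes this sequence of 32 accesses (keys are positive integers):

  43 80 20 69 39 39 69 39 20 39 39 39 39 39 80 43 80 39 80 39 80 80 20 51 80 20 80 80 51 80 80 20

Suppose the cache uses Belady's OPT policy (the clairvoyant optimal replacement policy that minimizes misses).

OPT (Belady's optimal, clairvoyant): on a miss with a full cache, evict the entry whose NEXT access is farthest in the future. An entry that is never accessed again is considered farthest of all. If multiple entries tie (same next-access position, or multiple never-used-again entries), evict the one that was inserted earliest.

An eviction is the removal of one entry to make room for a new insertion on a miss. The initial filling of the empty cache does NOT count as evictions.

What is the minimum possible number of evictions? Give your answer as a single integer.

OPT (Belady) simulation (capacity=2):
  1. access 43: MISS. Cache: [43]
  2. access 80: MISS. Cache: [43 80]
  3. access 20: MISS, evict 43 (next use: step 16). Cache: [80 20]
  4. access 69: MISS, evict 80 (next use: step 15). Cache: [20 69]
  5. access 39: MISS, evict 20 (next use: step 9). Cache: [69 39]
  6. access 39: HIT. Next use of 39: step 8. Cache: [69 39]
  7. access 69: HIT. Next use of 69: never. Cache: [69 39]
  8. access 39: HIT. Next use of 39: step 10. Cache: [69 39]
  9. access 20: MISS, evict 69 (next use: never). Cache: [39 20]
  10. access 39: HIT. Next use of 39: step 11. Cache: [39 20]
  11. access 39: HIT. Next use of 39: step 12. Cache: [39 20]
  12. access 39: HIT. Next use of 39: step 13. Cache: [39 20]
  13. access 39: HIT. Next use of 39: step 14. Cache: [39 20]
  14. access 39: HIT. Next use of 39: step 18. Cache: [39 20]
  15. access 80: MISS, evict 20 (next use: step 23). Cache: [39 80]
  16. access 43: MISS, evict 39 (next use: step 18). Cache: [80 43]
  17. access 80: HIT. Next use of 80: step 19. Cache: [80 43]
  18. access 39: MISS, evict 43 (next use: never). Cache: [80 39]
  19. access 80: HIT. Next use of 80: step 21. Cache: [80 39]
  20. access 39: HIT. Next use of 39: never. Cache: [80 39]
  21. access 80: HIT. Next use of 80: step 22. Cache: [80 39]
  22. access 80: HIT. Next use of 80: step 25. Cache: [80 39]
  23. access 20: MISS, evict 39 (next use: never). Cache: [80 20]
  24. access 51: MISS, evict 20 (next use: step 26). Cache: [80 51]
  25. access 80: HIT. Next use of 80: step 27. Cache: [80 51]
  26. access 20: MISS, evict 51 (next use: step 29). Cache: [80 20]
  27. access 80: HIT. Next use of 80: step 28. Cache: [80 20]
  28. access 80: HIT. Next use of 80: step 30. Cache: [80 20]
  29. access 51: MISS, evict 20 (next use: step 32). Cache: [80 51]
  30. access 80: HIT. Next use of 80: step 31. Cache: [80 51]
  31. access 80: HIT. Next use of 80: never. Cache: [80 51]
  32. access 20: MISS, evict 80 (next use: never). Cache: [51 20]
Total: 18 hits, 14 misses, 12 evictions

Answer: 12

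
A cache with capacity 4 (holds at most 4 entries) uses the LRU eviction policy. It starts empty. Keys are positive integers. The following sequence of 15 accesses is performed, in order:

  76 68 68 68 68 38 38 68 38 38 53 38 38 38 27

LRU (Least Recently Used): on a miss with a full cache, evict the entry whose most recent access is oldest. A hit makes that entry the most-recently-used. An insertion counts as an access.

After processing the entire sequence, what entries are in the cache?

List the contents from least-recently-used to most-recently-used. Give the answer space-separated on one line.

Answer: 68 53 38 27

Derivation:
LRU simulation (capacity=4):
  1. access 76: MISS. Cache (LRU->MRU): [76]
  2. access 68: MISS. Cache (LRU->MRU): [76 68]
  3. access 68: HIT. Cache (LRU->MRU): [76 68]
  4. access 68: HIT. Cache (LRU->MRU): [76 68]
  5. access 68: HIT. Cache (LRU->MRU): [76 68]
  6. access 38: MISS. Cache (LRU->MRU): [76 68 38]
  7. access 38: HIT. Cache (LRU->MRU): [76 68 38]
  8. access 68: HIT. Cache (LRU->MRU): [76 38 68]
  9. access 38: HIT. Cache (LRU->MRU): [76 68 38]
  10. access 38: HIT. Cache (LRU->MRU): [76 68 38]
  11. access 53: MISS. Cache (LRU->MRU): [76 68 38 53]
  12. access 38: HIT. Cache (LRU->MRU): [76 68 53 38]
  13. access 38: HIT. Cache (LRU->MRU): [76 68 53 38]
  14. access 38: HIT. Cache (LRU->MRU): [76 68 53 38]
  15. access 27: MISS, evict 76. Cache (LRU->MRU): [68 53 38 27]
Total: 10 hits, 5 misses, 1 evictions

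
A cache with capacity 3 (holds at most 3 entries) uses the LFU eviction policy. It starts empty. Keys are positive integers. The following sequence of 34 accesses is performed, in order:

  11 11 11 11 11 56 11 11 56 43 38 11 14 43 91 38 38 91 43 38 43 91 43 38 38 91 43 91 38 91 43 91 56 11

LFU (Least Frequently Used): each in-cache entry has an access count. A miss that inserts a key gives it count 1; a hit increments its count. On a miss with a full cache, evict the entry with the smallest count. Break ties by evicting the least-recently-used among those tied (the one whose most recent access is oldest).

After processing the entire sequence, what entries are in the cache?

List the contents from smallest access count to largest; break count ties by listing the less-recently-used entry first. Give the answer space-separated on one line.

Answer: 56 38 11

Derivation:
LFU simulation (capacity=3):
  1. access 11: MISS. Cache: [11(c=1)]
  2. access 11: HIT, count now 2. Cache: [11(c=2)]
  3. access 11: HIT, count now 3. Cache: [11(c=3)]
  4. access 11: HIT, count now 4. Cache: [11(c=4)]
  5. access 11: HIT, count now 5. Cache: [11(c=5)]
  6. access 56: MISS. Cache: [56(c=1) 11(c=5)]
  7. access 11: HIT, count now 6. Cache: [56(c=1) 11(c=6)]
  8. access 11: HIT, count now 7. Cache: [56(c=1) 11(c=7)]
  9. access 56: HIT, count now 2. Cache: [56(c=2) 11(c=7)]
  10. access 43: MISS. Cache: [43(c=1) 56(c=2) 11(c=7)]
  11. access 38: MISS, evict 43(c=1). Cache: [38(c=1) 56(c=2) 11(c=7)]
  12. access 11: HIT, count now 8. Cache: [38(c=1) 56(c=2) 11(c=8)]
  13. access 14: MISS, evict 38(c=1). Cache: [14(c=1) 56(c=2) 11(c=8)]
  14. access 43: MISS, evict 14(c=1). Cache: [43(c=1) 56(c=2) 11(c=8)]
  15. access 91: MISS, evict 43(c=1). Cache: [91(c=1) 56(c=2) 11(c=8)]
  16. access 38: MISS, evict 91(c=1). Cache: [38(c=1) 56(c=2) 11(c=8)]
  17. access 38: HIT, count now 2. Cache: [56(c=2) 38(c=2) 11(c=8)]
  18. access 91: MISS, evict 56(c=2). Cache: [91(c=1) 38(c=2) 11(c=8)]
  19. access 43: MISS, evict 91(c=1). Cache: [43(c=1) 38(c=2) 11(c=8)]
  20. access 38: HIT, count now 3. Cache: [43(c=1) 38(c=3) 11(c=8)]
  21. access 43: HIT, count now 2. Cache: [43(c=2) 38(c=3) 11(c=8)]
  22. access 91: MISS, evict 43(c=2). Cache: [91(c=1) 38(c=3) 11(c=8)]
  23. access 43: MISS, evict 91(c=1). Cache: [43(c=1) 38(c=3) 11(c=8)]
  24. access 38: HIT, count now 4. Cache: [43(c=1) 38(c=4) 11(c=8)]
  25. access 38: HIT, count now 5. Cache: [43(c=1) 38(c=5) 11(c=8)]
  26. access 91: MISS, evict 43(c=1). Cache: [91(c=1) 38(c=5) 11(c=8)]
  27. access 43: MISS, evict 91(c=1). Cache: [43(c=1) 38(c=5) 11(c=8)]
  28. access 91: MISS, evict 43(c=1). Cache: [91(c=1) 38(c=5) 11(c=8)]
  29. access 38: HIT, count now 6. Cache: [91(c=1) 38(c=6) 11(c=8)]
  30. access 91: HIT, count now 2. Cache: [91(c=2) 38(c=6) 11(c=8)]
  31. access 43: MISS, evict 91(c=2). Cache: [43(c=1) 38(c=6) 11(c=8)]
  32. access 91: MISS, evict 43(c=1). Cache: [91(c=1) 38(c=6) 11(c=8)]
  33. access 56: MISS, evict 91(c=1). Cache: [56(c=1) 38(c=6) 11(c=8)]
  34. access 11: HIT, count now 9. Cache: [56(c=1) 38(c=6) 11(c=9)]
Total: 16 hits, 18 misses, 15 evictions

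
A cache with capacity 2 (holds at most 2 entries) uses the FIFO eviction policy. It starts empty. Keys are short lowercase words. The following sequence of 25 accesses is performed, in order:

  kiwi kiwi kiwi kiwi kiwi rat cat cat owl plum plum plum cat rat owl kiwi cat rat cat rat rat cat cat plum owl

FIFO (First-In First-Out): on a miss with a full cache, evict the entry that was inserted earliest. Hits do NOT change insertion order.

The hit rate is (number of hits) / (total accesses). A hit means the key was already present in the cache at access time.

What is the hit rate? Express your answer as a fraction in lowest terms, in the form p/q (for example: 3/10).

FIFO simulation (capacity=2):
  1. access kiwi: MISS. Cache (old->new): [kiwi]
  2. access kiwi: HIT. Cache (old->new): [kiwi]
  3. access kiwi: HIT. Cache (old->new): [kiwi]
  4. access kiwi: HIT. Cache (old->new): [kiwi]
  5. access kiwi: HIT. Cache (old->new): [kiwi]
  6. access rat: MISS. Cache (old->new): [kiwi rat]
  7. access cat: MISS, evict kiwi. Cache (old->new): [rat cat]
  8. access cat: HIT. Cache (old->new): [rat cat]
  9. access owl: MISS, evict rat. Cache (old->new): [cat owl]
  10. access plum: MISS, evict cat. Cache (old->new): [owl plum]
  11. access plum: HIT. Cache (old->new): [owl plum]
  12. access plum: HIT. Cache (old->new): [owl plum]
  13. access cat: MISS, evict owl. Cache (old->new): [plum cat]
  14. access rat: MISS, evict plum. Cache (old->new): [cat rat]
  15. access owl: MISS, evict cat. Cache (old->new): [rat owl]
  16. access kiwi: MISS, evict rat. Cache (old->new): [owl kiwi]
  17. access cat: MISS, evict owl. Cache (old->new): [kiwi cat]
  18. access rat: MISS, evict kiwi. Cache (old->new): [cat rat]
  19. access cat: HIT. Cache (old->new): [cat rat]
  20. access rat: HIT. Cache (old->new): [cat rat]
  21. access rat: HIT. Cache (old->new): [cat rat]
  22. access cat: HIT. Cache (old->new): [cat rat]
  23. access cat: HIT. Cache (old->new): [cat rat]
  24. access plum: MISS, evict cat. Cache (old->new): [rat plum]
  25. access owl: MISS, evict rat. Cache (old->new): [plum owl]
Total: 12 hits, 13 misses, 11 evictions

Hit rate = 12/25

Answer: 12/25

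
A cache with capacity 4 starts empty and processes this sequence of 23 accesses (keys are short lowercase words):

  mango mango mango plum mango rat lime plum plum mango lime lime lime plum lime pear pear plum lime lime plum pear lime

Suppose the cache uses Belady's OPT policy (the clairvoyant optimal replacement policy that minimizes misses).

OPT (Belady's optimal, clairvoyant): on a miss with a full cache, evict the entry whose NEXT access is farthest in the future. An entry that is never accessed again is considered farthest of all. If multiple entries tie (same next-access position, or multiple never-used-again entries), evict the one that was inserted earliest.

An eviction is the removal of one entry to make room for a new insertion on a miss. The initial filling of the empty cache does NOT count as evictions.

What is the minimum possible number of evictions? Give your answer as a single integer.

OPT (Belady) simulation (capacity=4):
  1. access mango: MISS. Cache: [mango]
  2. access mango: HIT. Next use of mango: step 3. Cache: [mango]
  3. access mango: HIT. Next use of mango: step 5. Cache: [mango]
  4. access plum: MISS. Cache: [mango plum]
  5. access mango: HIT. Next use of mango: step 10. Cache: [mango plum]
  6. access rat: MISS. Cache: [mango plum rat]
  7. access lime: MISS. Cache: [mango plum rat lime]
  8. access plum: HIT. Next use of plum: step 9. Cache: [mango plum rat lime]
  9. access plum: HIT. Next use of plum: step 14. Cache: [mango plum rat lime]
  10. access mango: HIT. Next use of mango: never. Cache: [mango plum rat lime]
  11. access lime: HIT. Next use of lime: step 12. Cache: [mango plum rat lime]
  12. access lime: HIT. Next use of lime: step 13. Cache: [mango plum rat lime]
  13. access lime: HIT. Next use of lime: step 15. Cache: [mango plum rat lime]
  14. access plum: HIT. Next use of plum: step 18. Cache: [mango plum rat lime]
  15. access lime: HIT. Next use of lime: step 19. Cache: [mango plum rat lime]
  16. access pear: MISS, evict mango (next use: never). Cache: [plum rat lime pear]
  17. access pear: HIT. Next use of pear: step 22. Cache: [plum rat lime pear]
  18. access plum: HIT. Next use of plum: step 21. Cache: [plum rat lime pear]
  19. access lime: HIT. Next use of lime: step 20. Cache: [plum rat lime pear]
  20. access lime: HIT. Next use of lime: step 23. Cache: [plum rat lime pear]
  21. access plum: HIT. Next use of plum: never. Cache: [plum rat lime pear]
  22. access pear: HIT. Next use of pear: never. Cache: [plum rat lime pear]
  23. access lime: HIT. Next use of lime: never. Cache: [plum rat lime pear]
Total: 18 hits, 5 misses, 1 evictions

Answer: 1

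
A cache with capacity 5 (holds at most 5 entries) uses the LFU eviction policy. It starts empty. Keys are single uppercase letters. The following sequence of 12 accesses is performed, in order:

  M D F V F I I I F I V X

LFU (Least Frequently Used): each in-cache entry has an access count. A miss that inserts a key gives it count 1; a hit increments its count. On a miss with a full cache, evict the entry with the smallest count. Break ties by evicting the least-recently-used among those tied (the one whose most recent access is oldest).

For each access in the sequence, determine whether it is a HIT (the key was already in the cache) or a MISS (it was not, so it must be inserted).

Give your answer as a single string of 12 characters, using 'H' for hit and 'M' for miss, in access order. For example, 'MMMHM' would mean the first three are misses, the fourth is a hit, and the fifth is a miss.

Answer: MMMMHMHHHHHM

Derivation:
LFU simulation (capacity=5):
  1. access M: MISS. Cache: [M(c=1)]
  2. access D: MISS. Cache: [M(c=1) D(c=1)]
  3. access F: MISS. Cache: [M(c=1) D(c=1) F(c=1)]
  4. access V: MISS. Cache: [M(c=1) D(c=1) F(c=1) V(c=1)]
  5. access F: HIT, count now 2. Cache: [M(c=1) D(c=1) V(c=1) F(c=2)]
  6. access I: MISS. Cache: [M(c=1) D(c=1) V(c=1) I(c=1) F(c=2)]
  7. access I: HIT, count now 2. Cache: [M(c=1) D(c=1) V(c=1) F(c=2) I(c=2)]
  8. access I: HIT, count now 3. Cache: [M(c=1) D(c=1) V(c=1) F(c=2) I(c=3)]
  9. access F: HIT, count now 3. Cache: [M(c=1) D(c=1) V(c=1) I(c=3) F(c=3)]
  10. access I: HIT, count now 4. Cache: [M(c=1) D(c=1) V(c=1) F(c=3) I(c=4)]
  11. access V: HIT, count now 2. Cache: [M(c=1) D(c=1) V(c=2) F(c=3) I(c=4)]
  12. access X: MISS, evict M(c=1). Cache: [D(c=1) X(c=1) V(c=2) F(c=3) I(c=4)]
Total: 6 hits, 6 misses, 1 evictions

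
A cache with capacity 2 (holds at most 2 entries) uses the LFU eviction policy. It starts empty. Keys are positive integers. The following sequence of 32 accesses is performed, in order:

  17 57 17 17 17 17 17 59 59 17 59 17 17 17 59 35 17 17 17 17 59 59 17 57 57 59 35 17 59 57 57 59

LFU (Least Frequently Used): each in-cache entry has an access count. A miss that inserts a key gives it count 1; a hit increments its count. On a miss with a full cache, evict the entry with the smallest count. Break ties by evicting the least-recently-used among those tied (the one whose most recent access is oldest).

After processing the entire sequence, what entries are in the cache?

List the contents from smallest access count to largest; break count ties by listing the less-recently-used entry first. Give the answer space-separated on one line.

LFU simulation (capacity=2):
  1. access 17: MISS. Cache: [17(c=1)]
  2. access 57: MISS. Cache: [17(c=1) 57(c=1)]
  3. access 17: HIT, count now 2. Cache: [57(c=1) 17(c=2)]
  4. access 17: HIT, count now 3. Cache: [57(c=1) 17(c=3)]
  5. access 17: HIT, count now 4. Cache: [57(c=1) 17(c=4)]
  6. access 17: HIT, count now 5. Cache: [57(c=1) 17(c=5)]
  7. access 17: HIT, count now 6. Cache: [57(c=1) 17(c=6)]
  8. access 59: MISS, evict 57(c=1). Cache: [59(c=1) 17(c=6)]
  9. access 59: HIT, count now 2. Cache: [59(c=2) 17(c=6)]
  10. access 17: HIT, count now 7. Cache: [59(c=2) 17(c=7)]
  11. access 59: HIT, count now 3. Cache: [59(c=3) 17(c=7)]
  12. access 17: HIT, count now 8. Cache: [59(c=3) 17(c=8)]
  13. access 17: HIT, count now 9. Cache: [59(c=3) 17(c=9)]
  14. access 17: HIT, count now 10. Cache: [59(c=3) 17(c=10)]
  15. access 59: HIT, count now 4. Cache: [59(c=4) 17(c=10)]
  16. access 35: MISS, evict 59(c=4). Cache: [35(c=1) 17(c=10)]
  17. access 17: HIT, count now 11. Cache: [35(c=1) 17(c=11)]
  18. access 17: HIT, count now 12. Cache: [35(c=1) 17(c=12)]
  19. access 17: HIT, count now 13. Cache: [35(c=1) 17(c=13)]
  20. access 17: HIT, count now 14. Cache: [35(c=1) 17(c=14)]
  21. access 59: MISS, evict 35(c=1). Cache: [59(c=1) 17(c=14)]
  22. access 59: HIT, count now 2. Cache: [59(c=2) 17(c=14)]
  23. access 17: HIT, count now 15. Cache: [59(c=2) 17(c=15)]
  24. access 57: MISS, evict 59(c=2). Cache: [57(c=1) 17(c=15)]
  25. access 57: HIT, count now 2. Cache: [57(c=2) 17(c=15)]
  26. access 59: MISS, evict 57(c=2). Cache: [59(c=1) 17(c=15)]
  27. access 35: MISS, evict 59(c=1). Cache: [35(c=1) 17(c=15)]
  28. access 17: HIT, count now 16. Cache: [35(c=1) 17(c=16)]
  29. access 59: MISS, evict 35(c=1). Cache: [59(c=1) 17(c=16)]
  30. access 57: MISS, evict 59(c=1). Cache: [57(c=1) 17(c=16)]
  31. access 57: HIT, count now 2. Cache: [57(c=2) 17(c=16)]
  32. access 59: MISS, evict 57(c=2). Cache: [59(c=1) 17(c=16)]
Total: 21 hits, 11 misses, 9 evictions

Answer: 59 17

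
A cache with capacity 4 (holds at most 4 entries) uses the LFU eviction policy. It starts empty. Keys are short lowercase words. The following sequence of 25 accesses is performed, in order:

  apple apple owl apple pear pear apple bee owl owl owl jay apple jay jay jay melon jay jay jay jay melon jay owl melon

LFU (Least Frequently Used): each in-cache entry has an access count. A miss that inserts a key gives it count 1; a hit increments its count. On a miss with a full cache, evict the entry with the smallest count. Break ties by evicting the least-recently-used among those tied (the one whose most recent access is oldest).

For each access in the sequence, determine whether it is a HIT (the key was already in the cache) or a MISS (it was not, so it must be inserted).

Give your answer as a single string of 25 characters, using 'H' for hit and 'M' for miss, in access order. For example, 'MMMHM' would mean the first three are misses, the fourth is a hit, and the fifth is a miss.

Answer: MHMHMHHMHHHMHHHHMHHHHHHHH

Derivation:
LFU simulation (capacity=4):
  1. access apple: MISS. Cache: [apple(c=1)]
  2. access apple: HIT, count now 2. Cache: [apple(c=2)]
  3. access owl: MISS. Cache: [owl(c=1) apple(c=2)]
  4. access apple: HIT, count now 3. Cache: [owl(c=1) apple(c=3)]
  5. access pear: MISS. Cache: [owl(c=1) pear(c=1) apple(c=3)]
  6. access pear: HIT, count now 2. Cache: [owl(c=1) pear(c=2) apple(c=3)]
  7. access apple: HIT, count now 4. Cache: [owl(c=1) pear(c=2) apple(c=4)]
  8. access bee: MISS. Cache: [owl(c=1) bee(c=1) pear(c=2) apple(c=4)]
  9. access owl: HIT, count now 2. Cache: [bee(c=1) pear(c=2) owl(c=2) apple(c=4)]
  10. access owl: HIT, count now 3. Cache: [bee(c=1) pear(c=2) owl(c=3) apple(c=4)]
  11. access owl: HIT, count now 4. Cache: [bee(c=1) pear(c=2) apple(c=4) owl(c=4)]
  12. access jay: MISS, evict bee(c=1). Cache: [jay(c=1) pear(c=2) apple(c=4) owl(c=4)]
  13. access apple: HIT, count now 5. Cache: [jay(c=1) pear(c=2) owl(c=4) apple(c=5)]
  14. access jay: HIT, count now 2. Cache: [pear(c=2) jay(c=2) owl(c=4) apple(c=5)]
  15. access jay: HIT, count now 3. Cache: [pear(c=2) jay(c=3) owl(c=4) apple(c=5)]
  16. access jay: HIT, count now 4. Cache: [pear(c=2) owl(c=4) jay(c=4) apple(c=5)]
  17. access melon: MISS, evict pear(c=2). Cache: [melon(c=1) owl(c=4) jay(c=4) apple(c=5)]
  18. access jay: HIT, count now 5. Cache: [melon(c=1) owl(c=4) apple(c=5) jay(c=5)]
  19. access jay: HIT, count now 6. Cache: [melon(c=1) owl(c=4) apple(c=5) jay(c=6)]
  20. access jay: HIT, count now 7. Cache: [melon(c=1) owl(c=4) apple(c=5) jay(c=7)]
  21. access jay: HIT, count now 8. Cache: [melon(c=1) owl(c=4) apple(c=5) jay(c=8)]
  22. access melon: HIT, count now 2. Cache: [melon(c=2) owl(c=4) apple(c=5) jay(c=8)]
  23. access jay: HIT, count now 9. Cache: [melon(c=2) owl(c=4) apple(c=5) jay(c=9)]
  24. access owl: HIT, count now 5. Cache: [melon(c=2) apple(c=5) owl(c=5) jay(c=9)]
  25. access melon: HIT, count now 3. Cache: [melon(c=3) apple(c=5) owl(c=5) jay(c=9)]
Total: 19 hits, 6 misses, 2 evictions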